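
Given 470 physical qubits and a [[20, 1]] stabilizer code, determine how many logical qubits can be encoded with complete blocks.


Each code block uses 20 physical qubits for 1 logical qubit(s).
Number of complete blocks = floor(470 / 20) = 23
Logical qubits = 23 * 1
= 23

23


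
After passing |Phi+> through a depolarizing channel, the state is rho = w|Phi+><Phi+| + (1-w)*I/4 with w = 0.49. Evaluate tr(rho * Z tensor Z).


|Phi+> = (|00> + |11>)/sqrt(2)
For the pure Bell state, <Z_A Z_B> = +1 (Bell-state Pauli correlator).
The maximally-mixed part I/4 has tr(I/4 * P tensor P) = 0 for any traceless Pauli P.
So <Z_A Z_B>_rho = w * (+1) + (1 - w) * 0
= 0.49 * (+1)
= 0.4900

0.4900


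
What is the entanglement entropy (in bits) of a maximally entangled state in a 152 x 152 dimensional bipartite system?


For a maximally entangled state in d x d:
S = log2(d) = log2(152)
= 7.2479

7.2479


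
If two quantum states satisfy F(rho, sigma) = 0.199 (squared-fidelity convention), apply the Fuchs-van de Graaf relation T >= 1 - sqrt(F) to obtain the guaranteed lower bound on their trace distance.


Fuchs-van de Graaf (squared-fidelity convention): 1 - sqrt(F) <= T <= sqrt(1 - F).
Lower bound: T >= 1 - sqrt(F)
sqrt(F) = sqrt(0.199) = 0.4461
T >= 1 - 0.4461
T >= 0.5539

0.5539


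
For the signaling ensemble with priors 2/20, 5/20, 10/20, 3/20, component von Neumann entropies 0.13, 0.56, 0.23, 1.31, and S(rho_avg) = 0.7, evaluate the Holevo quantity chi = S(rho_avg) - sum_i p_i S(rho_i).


chi = S(rho) - sum_i p_i * S(rho_i)
Weighted entropy = 2/20 * 0.13 + 5/20 * 0.56 + 10/20 * 0.23 + 3/20 * 1.31
= 0.4645
chi = 0.7 - 0.4645
= 0.2355

0.2355


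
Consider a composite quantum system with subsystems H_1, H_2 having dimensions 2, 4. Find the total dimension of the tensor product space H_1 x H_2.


dim(H_1 x H_2) = 2 * 4
= 8

8


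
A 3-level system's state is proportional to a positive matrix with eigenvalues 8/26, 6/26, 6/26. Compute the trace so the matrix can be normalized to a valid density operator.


tr(M) = sum of eigenvalues
= 8/26 + 6/26 + 6/26
= 20/26
= 0.7692

0.7692


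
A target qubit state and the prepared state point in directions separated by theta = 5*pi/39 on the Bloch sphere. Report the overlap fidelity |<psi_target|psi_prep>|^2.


For states separated by angle theta on Bloch sphere:
F = cos^2(theta/2)
theta = 5*pi/39 = 0.4028
theta/2 = 0.2014
cos(theta/2) = 0.9798
F = 0.9600

0.9600


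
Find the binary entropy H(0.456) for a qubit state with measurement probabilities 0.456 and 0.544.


S = -p*log2(p) - (1-p)*log2(1-p)
p = 0.4560, 1-p = 0.5440
= -0.4560 * log2(0.4560) - 0.5440 * log2(0.5440)
= -(-0.5166) - (-0.4778)
= 0.9944

0.9944


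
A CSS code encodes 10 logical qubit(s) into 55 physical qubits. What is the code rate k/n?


Code rate R = k/n
= 10/55
= 0.1818

0.1818


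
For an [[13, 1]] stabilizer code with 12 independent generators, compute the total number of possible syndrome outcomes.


Each stabilizer generator gives a binary (+1 or -1) measurement outcome.
With 12 independent generators:
Total syndromes = 2^12
= 4096

4096


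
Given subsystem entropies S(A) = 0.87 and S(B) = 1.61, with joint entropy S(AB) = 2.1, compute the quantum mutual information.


I(A:B) = S(A) + S(B) - S(AB)
= 0.87 + 1.61 - 2.1
= 0.3800

0.3800


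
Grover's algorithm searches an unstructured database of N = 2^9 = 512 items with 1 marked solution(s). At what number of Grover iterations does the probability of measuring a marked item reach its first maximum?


After j Grover iterations the success probability is P(j) = sin^2((2j+1)*theta), where sin(theta) = sqrt(k/N).
N = 2^9 = 512, k = 1
sin(theta) = sqrt(k/N) = 0.04419417382
theta = arcsin(sqrt(k/N)) = 0.04420857261 rad
P(j) reaches its first maximum when (2j+1)*theta is as close as possible to pi/2, i.e. j = round(pi/(4*theta) - 1/2).
pi/(4*theta) - 1/2 = 17.2657
(For comparison, the common estimate pi/4 * sqrt(N/k) = 17.7715; the exact maximiser is used here.)
Optimal iterations = 17

17


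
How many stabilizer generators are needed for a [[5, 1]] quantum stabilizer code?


For an [[n,k]] stabilizer code:
Number of stabilizer generators = n - k
= 5 - 1
= 4

4


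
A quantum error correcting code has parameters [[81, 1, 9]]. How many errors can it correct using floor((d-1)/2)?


Code parameters: [[81, 1, 9]], distance d = 9.
Number of correctable errors = floor((d-1)/2)
= floor((9 - 1)/2)
= floor(8/2)
= 4

4


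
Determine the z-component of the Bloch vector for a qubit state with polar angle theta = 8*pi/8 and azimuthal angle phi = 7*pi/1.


theta = 3.1416, phi = 21.9911
r_z = cos(theta) = -1.0000

-1.0000


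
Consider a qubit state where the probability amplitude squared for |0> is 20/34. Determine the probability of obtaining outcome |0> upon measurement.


|alpha|^2 = 20/34 = 0.5882
|beta|^2 = 1 - 20/34 = 14/34 = 0.4118
P(|0>) = |alpha|^2 = 0.5882

0.5882


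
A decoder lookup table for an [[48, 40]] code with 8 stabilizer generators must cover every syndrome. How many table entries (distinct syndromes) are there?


Each stabilizer generator gives a binary (+1 or -1) measurement outcome.
With 8 independent generators:
Total syndromes = 2^8
= 256

256


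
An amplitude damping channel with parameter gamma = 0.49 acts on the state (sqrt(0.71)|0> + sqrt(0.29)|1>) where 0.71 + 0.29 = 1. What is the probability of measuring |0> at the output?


For amplitude damping with parameter gamma on state sqrt(a)|0> + sqrt(b)|1>:
alpha^2 = 0.71, beta^2 = 0.29
P(|0>) = alpha^2 + gamma * beta^2
= 0.71 + 0.49 * 0.29
= 0.71 + 0.1421
= 0.8521

0.8521


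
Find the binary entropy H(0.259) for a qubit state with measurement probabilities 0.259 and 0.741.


S = -p*log2(p) - (1-p)*log2(1-p)
p = 0.2590, 1-p = 0.7410
= -0.2590 * log2(0.2590) - 0.7410 * log2(0.7410)
= -(-0.5048) - (-0.3204)
= 0.8252

0.8252


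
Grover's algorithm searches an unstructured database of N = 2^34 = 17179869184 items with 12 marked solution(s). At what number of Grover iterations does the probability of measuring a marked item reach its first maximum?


After j Grover iterations the success probability is P(j) = sin^2((2j+1)*theta), where sin(theta) = sqrt(k/N).
N = 2^34 = 17179869184, k = 12
sin(theta) = sqrt(k/N) = 2.642899792e-05
theta = arcsin(sqrt(k/N)) = 2.642899792e-05 rad
P(j) reaches its first maximum when (2j+1)*theta is as close as possible to pi/2, i.e. j = round(pi/(4*theta) - 1/2).
pi/(4*theta) - 1/2 = 29716.7888
(For comparison, the common estimate pi/4 * sqrt(N/k) = 29717.2888; the exact maximiser is used here.)
Optimal iterations = 29717

29717


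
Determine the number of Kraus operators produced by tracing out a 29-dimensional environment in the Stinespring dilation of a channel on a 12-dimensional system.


Tracing out the environment in an orthonormal basis {|i>_E} gives Kraus operators K_i = <i|_E U |0>_E.
Number of Kraus operators = dim(H_env) = d_env
= 29

29


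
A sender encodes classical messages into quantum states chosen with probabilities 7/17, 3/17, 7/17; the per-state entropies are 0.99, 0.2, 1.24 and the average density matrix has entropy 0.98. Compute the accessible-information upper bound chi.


chi = S(rho) - sum_i p_i * S(rho_i)
Weighted entropy = 7/17 * 0.99 + 3/17 * 0.2 + 7/17 * 1.24
= 0.9535
chi = 0.98 - 0.9535
= 0.0265

0.0265


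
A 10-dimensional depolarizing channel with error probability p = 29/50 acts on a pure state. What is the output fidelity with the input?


F = (1-p) + p/d
= (1 - 0.5800) + 0.5800/10
= 0.4200 + 0.0580
= 0.4780

0.4780


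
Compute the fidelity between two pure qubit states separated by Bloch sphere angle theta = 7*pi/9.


For states separated by angle theta on Bloch sphere:
F = cos^2(theta/2)
theta = 7*pi/9 = 2.4435
theta/2 = 1.2217
cos(theta/2) = 0.3420
F = 0.1170

0.1170


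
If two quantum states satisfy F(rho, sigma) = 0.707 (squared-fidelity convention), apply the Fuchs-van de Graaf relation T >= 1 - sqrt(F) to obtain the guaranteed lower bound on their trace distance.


Fuchs-van de Graaf (squared-fidelity convention): 1 - sqrt(F) <= T <= sqrt(1 - F).
Lower bound: T >= 1 - sqrt(F)
sqrt(F) = sqrt(0.707) = 0.8408
T >= 1 - 0.8408
T >= 0.1592

0.1592


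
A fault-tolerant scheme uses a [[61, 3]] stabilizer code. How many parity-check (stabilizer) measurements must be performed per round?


For an [[n,k]] stabilizer code:
Number of stabilizer generators = n - k
= 61 - 3
= 58

58


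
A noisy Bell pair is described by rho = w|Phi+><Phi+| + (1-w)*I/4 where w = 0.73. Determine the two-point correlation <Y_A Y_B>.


|Phi+> = (|00> + |11>)/sqrt(2)
For the pure Bell state, <Y_A Y_B> = -1 (Bell-state Pauli correlator).
The maximally-mixed part I/4 has tr(I/4 * P tensor P) = 0 for any traceless Pauli P.
So <Y_A Y_B>_rho = w * (-1) + (1 - w) * 0
= 0.73 * (-1)
= -0.7300

-0.7300


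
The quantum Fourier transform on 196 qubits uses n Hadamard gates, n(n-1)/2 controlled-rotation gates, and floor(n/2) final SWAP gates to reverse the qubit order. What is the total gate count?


Hadamard gates: 196
Controlled rotations: n*(n-1)/2 = 196*195/2 = 19110
SWAP gates: floor(n/2) = floor(196/2) = 98
Total = 196 + 19110 + 98
= 19404

19404


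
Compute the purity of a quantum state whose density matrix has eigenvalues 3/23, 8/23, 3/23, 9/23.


tr(rho^2) = sum of eigenvalues squared
= (3/23)^2 + (8/23)^2 + (3/23)^2 + (9/23)^2
= (9 + 64 + 9 + 81) / 529
= 163/529
= 0.3081

0.3081


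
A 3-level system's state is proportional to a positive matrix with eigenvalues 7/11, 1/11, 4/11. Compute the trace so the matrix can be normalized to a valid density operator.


tr(M) = sum of eigenvalues
= 7/11 + 1/11 + 4/11
= 12/11
= 1.0909

1.0909


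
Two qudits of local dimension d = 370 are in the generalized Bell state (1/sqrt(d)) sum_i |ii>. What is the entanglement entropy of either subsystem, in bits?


For a maximally entangled state in d x d:
S = log2(d) = log2(370)
= 8.5314

8.5314


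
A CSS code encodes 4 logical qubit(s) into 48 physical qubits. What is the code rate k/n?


Code rate R = k/n
= 4/48
= 0.0833

0.0833


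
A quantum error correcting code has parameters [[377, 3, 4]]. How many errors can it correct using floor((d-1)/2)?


Code parameters: [[377, 3, 4]], distance d = 4.
Number of correctable errors = floor((d-1)/2)
= floor((4 - 1)/2)
= floor(3/2)
= 1

1


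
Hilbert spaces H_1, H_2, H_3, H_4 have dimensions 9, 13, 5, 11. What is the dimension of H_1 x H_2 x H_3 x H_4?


dim(H_1 x H_2 x H_3 x H_4) = 9 * 13 * 5 * 11
= 117 * 5 * 11
= 585 * 11
= 6435

6435


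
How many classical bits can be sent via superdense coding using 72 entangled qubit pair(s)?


Superdense coding allows 2 classical bits per shared entangled pair.
72 pair(s) -> 2 * 72 = 144 classical bits

144


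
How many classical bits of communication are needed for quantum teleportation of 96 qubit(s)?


Quantum teleportation requires 2 classical bits per qubit teleported.
96 qubit(s) -> 2 * 96 = 192 classical bits

192


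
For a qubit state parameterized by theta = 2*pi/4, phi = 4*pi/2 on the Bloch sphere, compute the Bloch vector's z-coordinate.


theta = 1.5708, phi = 6.2832
r_z = cos(theta) = 0.0000

0.0000


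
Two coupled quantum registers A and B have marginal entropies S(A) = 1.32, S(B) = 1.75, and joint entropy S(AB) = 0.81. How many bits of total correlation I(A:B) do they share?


I(A:B) = S(A) + S(B) - S(AB)
= 1.32 + 1.75 - 0.81
= 2.2600

2.2600


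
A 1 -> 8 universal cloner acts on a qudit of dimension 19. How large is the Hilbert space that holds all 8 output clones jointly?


Output space = H^(tensor 8) where dim(H) = 19
dim = 19^8
= 361 (after 2 factors)
= 6859 (after 3 factors)
= 130321 (after 4 factors)
= 2476099 (after 5 factors)
= 47045881 (after 6 factors)
= 893871739 (after 7 factors)
= 16983563041 (after 8 factors)
= 16983563041

16983563041


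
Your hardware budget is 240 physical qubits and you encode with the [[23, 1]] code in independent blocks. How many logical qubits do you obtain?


Each code block uses 23 physical qubits for 1 logical qubit(s).
Number of complete blocks = floor(240 / 23) = 10
Logical qubits = 10 * 1
= 10

10


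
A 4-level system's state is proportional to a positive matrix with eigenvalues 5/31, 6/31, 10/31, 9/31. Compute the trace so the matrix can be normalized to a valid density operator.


tr(M) = sum of eigenvalues
= 5/31 + 6/31 + 10/31 + 9/31
= 30/31
= 0.9677

0.9677


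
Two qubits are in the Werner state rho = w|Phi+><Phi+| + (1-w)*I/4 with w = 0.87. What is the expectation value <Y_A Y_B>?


|Phi+> = (|00> + |11>)/sqrt(2)
For the pure Bell state, <Y_A Y_B> = -1 (Bell-state Pauli correlator).
The maximally-mixed part I/4 has tr(I/4 * P tensor P) = 0 for any traceless Pauli P.
So <Y_A Y_B>_rho = w * (-1) + (1 - w) * 0
= 0.87 * (-1)
= -0.8700

-0.8700


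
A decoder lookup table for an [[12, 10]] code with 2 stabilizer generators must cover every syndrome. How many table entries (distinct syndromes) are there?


Each stabilizer generator gives a binary (+1 or -1) measurement outcome.
With 2 independent generators:
Total syndromes = 2^2
= 4

4


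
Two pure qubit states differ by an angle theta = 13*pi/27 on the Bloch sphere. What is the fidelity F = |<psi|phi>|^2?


For states separated by angle theta on Bloch sphere:
F = cos^2(theta/2)
theta = 13*pi/27 = 1.5126
theta/2 = 0.7563
cos(theta/2) = 0.7274
F = 0.5291

0.5291


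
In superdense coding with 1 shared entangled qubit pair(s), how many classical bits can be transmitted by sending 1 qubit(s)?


Superdense coding allows 2 classical bits per shared entangled pair.
1 pair(s) -> 2 * 1 = 2 classical bits

2


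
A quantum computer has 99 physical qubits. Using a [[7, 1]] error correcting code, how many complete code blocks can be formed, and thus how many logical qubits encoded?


Each code block uses 7 physical qubits for 1 logical qubit(s).
Number of complete blocks = floor(99 / 7) = 14
Logical qubits = 14 * 1
= 14

14


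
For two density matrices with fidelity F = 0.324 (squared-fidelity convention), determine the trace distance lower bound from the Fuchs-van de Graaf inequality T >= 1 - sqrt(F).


Fuchs-van de Graaf (squared-fidelity convention): 1 - sqrt(F) <= T <= sqrt(1 - F).
Lower bound: T >= 1 - sqrt(F)
sqrt(F) = sqrt(0.324) = 0.5692
T >= 1 - 0.5692
T >= 0.4308

0.4308


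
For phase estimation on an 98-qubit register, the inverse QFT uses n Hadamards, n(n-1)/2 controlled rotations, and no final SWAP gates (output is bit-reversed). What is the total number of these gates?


Hadamard gates: 98
Controlled rotations: n*(n-1)/2 = 98*97/2 = 4753
SWAP gates: 0 (omitted)
Total = 98 + 4753
= 4851

4851


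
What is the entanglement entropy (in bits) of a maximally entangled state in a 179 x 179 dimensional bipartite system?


For a maximally entangled state in d x d:
S = log2(d) = log2(179)
= 7.4838

7.4838


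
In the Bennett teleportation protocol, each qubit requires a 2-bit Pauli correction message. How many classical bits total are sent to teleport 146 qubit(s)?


Quantum teleportation requires 2 classical bits per qubit teleported.
146 qubit(s) -> 2 * 146 = 292 classical bits

292


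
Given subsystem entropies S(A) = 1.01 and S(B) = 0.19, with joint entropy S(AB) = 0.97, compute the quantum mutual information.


I(A:B) = S(A) + S(B) - S(AB)
= 1.01 + 0.19 - 0.97
= 0.2300

0.2300


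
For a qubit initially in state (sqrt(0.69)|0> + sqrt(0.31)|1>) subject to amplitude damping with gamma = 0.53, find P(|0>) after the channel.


For amplitude damping with parameter gamma on state sqrt(a)|0> + sqrt(b)|1>:
alpha^2 = 0.69, beta^2 = 0.31
P(|0>) = alpha^2 + gamma * beta^2
= 0.69 + 0.53 * 0.31
= 0.69 + 0.1643
= 0.8543

0.8543


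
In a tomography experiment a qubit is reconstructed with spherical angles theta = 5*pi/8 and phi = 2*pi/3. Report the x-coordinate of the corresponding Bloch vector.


theta = 1.9635, phi = 2.0944
r_x = sin(theta)*cos(phi) = 0.9239 * -0.5000
r_x = -0.4619

-0.4619


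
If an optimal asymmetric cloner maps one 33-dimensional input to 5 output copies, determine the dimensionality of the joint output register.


Output space = H^(tensor 5) where dim(H) = 33
dim = 33^5
= 1089 (after 2 factors)
= 35937 (after 3 factors)
= 1185921 (after 4 factors)
= 39135393 (after 5 factors)
= 39135393

39135393


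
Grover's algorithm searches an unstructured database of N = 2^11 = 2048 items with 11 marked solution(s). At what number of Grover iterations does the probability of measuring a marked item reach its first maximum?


After j Grover iterations the success probability is P(j) = sin^2((2j+1)*theta), where sin(theta) = sqrt(k/N).
N = 2^11 = 2048, k = 11
sin(theta) = sqrt(k/N) = 0.07328774625
theta = arcsin(sqrt(k/N)) = 0.07335351122 rad
P(j) reaches its first maximum when (2j+1)*theta is as close as possible to pi/2, i.e. j = round(pi/(4*theta) - 1/2).
pi/(4*theta) - 1/2 = 10.2070
(For comparison, the common estimate pi/4 * sqrt(N/k) = 10.7166; the exact maximiser is used here.)
Optimal iterations = 10

10


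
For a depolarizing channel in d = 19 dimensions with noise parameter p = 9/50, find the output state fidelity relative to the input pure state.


F = (1-p) + p/d
= (1 - 0.1800) + 0.1800/19
= 0.8200 + 0.0095
= 0.8295

0.8295


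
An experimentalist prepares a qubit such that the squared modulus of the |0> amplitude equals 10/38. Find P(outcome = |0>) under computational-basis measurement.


|alpha|^2 = 10/38 = 0.2632
|beta|^2 = 1 - 10/38 = 28/38 = 0.7368
P(|0>) = |alpha|^2 = 0.2632

0.2632


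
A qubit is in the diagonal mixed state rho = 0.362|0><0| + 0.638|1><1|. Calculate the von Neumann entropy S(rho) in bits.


S = -p*log2(p) - (1-p)*log2(1-p)
p = 0.3620, 1-p = 0.6380
= -0.3620 * log2(0.3620) - 0.6380 * log2(0.6380)
= -(-0.5307) - (-0.4137)
= 0.9443

0.9443


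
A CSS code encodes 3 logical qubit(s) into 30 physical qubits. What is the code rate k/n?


Code rate R = k/n
= 3/30
= 0.1000

0.1000


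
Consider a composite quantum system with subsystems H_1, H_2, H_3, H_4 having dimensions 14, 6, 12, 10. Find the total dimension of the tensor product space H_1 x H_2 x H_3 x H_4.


dim(H_1 x H_2 x H_3 x H_4) = 14 * 6 * 12 * 10
= 84 * 12 * 10
= 1008 * 10
= 10080

10080


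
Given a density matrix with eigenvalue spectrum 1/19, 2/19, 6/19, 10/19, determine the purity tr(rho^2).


tr(rho^2) = sum of eigenvalues squared
= (1/19)^2 + (2/19)^2 + (6/19)^2 + (10/19)^2
= (1 + 4 + 36 + 100) / 361
= 141/361
= 0.3906

0.3906


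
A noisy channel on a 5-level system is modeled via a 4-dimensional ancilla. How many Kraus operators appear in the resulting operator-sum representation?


Tracing out the environment in an orthonormal basis {|i>_E} gives Kraus operators K_i = <i|_E U |0>_E.
Number of Kraus operators = dim(H_env) = d_env
= 4

4


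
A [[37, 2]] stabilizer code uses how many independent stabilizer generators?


For an [[n,k]] stabilizer code:
Number of stabilizer generators = n - k
= 37 - 2
= 35

35


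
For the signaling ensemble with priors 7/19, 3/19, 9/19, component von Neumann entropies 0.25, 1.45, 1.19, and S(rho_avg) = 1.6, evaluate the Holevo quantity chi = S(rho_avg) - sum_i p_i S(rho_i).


chi = S(rho) - sum_i p_i * S(rho_i)
Weighted entropy = 7/19 * 0.25 + 3/19 * 1.45 + 9/19 * 1.19
= 0.8847
chi = 1.6 - 0.8847
= 0.7153

0.7153


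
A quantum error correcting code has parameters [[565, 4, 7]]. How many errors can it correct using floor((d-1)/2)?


Code parameters: [[565, 4, 7]], distance d = 7.
Number of correctable errors = floor((d-1)/2)
= floor((7 - 1)/2)
= floor(6/2)
= 3

3


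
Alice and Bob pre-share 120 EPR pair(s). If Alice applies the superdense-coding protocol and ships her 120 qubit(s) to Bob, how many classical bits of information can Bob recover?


Superdense coding allows 2 classical bits per shared entangled pair.
120 pair(s) -> 2 * 120 = 240 classical bits

240


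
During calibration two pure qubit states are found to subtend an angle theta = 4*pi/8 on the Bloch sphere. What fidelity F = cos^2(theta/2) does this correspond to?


For states separated by angle theta on Bloch sphere:
F = cos^2(theta/2)
theta = 4*pi/8 = 1.5708
theta/2 = 0.7854
cos(theta/2) = 0.7071
F = 0.5000

0.5000


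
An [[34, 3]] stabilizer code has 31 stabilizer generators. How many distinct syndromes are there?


Each stabilizer generator gives a binary (+1 or -1) measurement outcome.
With 31 independent generators:
Total syndromes = 2^31
= 2147483648

2147483648


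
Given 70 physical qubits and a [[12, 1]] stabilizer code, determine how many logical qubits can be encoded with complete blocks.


Each code block uses 12 physical qubits for 1 logical qubit(s).
Number of complete blocks = floor(70 / 12) = 5
Logical qubits = 5 * 1
= 5

5


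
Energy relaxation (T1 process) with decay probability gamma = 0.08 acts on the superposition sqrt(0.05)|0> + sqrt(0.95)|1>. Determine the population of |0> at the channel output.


For amplitude damping with parameter gamma on state sqrt(a)|0> + sqrt(b)|1>:
alpha^2 = 0.05, beta^2 = 0.95
P(|0>) = alpha^2 + gamma * beta^2
= 0.05 + 0.08 * 0.95
= 0.05 + 0.0760
= 0.1260

0.1260


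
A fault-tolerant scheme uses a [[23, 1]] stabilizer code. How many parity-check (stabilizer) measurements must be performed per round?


For an [[n,k]] stabilizer code:
Number of stabilizer generators = n - k
= 23 - 1
= 22

22


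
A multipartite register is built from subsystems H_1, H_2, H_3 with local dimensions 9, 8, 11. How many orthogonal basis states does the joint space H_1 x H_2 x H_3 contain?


dim(H_1 x H_2 x H_3) = 9 * 8 * 11
= 72 * 11
= 792

792


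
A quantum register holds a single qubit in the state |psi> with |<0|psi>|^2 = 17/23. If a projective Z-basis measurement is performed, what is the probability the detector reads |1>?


|alpha|^2 = 17/23 = 0.7391
|beta|^2 = 1 - 17/23 = 6/23 = 0.2609
P(|1>) = |beta|^2 = 0.2609

0.2609


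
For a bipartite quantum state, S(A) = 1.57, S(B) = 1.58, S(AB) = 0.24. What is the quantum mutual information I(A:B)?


I(A:B) = S(A) + S(B) - S(AB)
= 1.57 + 1.58 - 0.24
= 2.9100

2.9100


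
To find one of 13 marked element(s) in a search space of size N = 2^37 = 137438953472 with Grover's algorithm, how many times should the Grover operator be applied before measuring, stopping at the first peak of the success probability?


After j Grover iterations the success probability is P(j) = sin^2((2j+1)*theta), where sin(theta) = sqrt(k/N).
N = 2^37 = 137438953472, k = 13
sin(theta) = sqrt(k/N) = 9.725607898e-06
theta = arcsin(sqrt(k/N)) = 9.725607898e-06 rad
P(j) reaches its first maximum when (2j+1)*theta is as close as possible to pi/2, i.e. j = round(pi/(4*theta) - 1/2).
pi/(4*theta) - 1/2 = 80755.1887
(For comparison, the common estimate pi/4 * sqrt(N/k) = 80755.6887; the exact maximiser is used here.)
Optimal iterations = 80755

80755


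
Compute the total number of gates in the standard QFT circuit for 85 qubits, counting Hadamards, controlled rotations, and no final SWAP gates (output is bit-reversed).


Hadamard gates: 85
Controlled rotations: n*(n-1)/2 = 85*84/2 = 3570
SWAP gates: 0 (omitted)
Total = 85 + 3570
= 3655

3655


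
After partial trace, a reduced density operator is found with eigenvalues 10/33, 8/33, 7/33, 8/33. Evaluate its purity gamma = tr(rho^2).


tr(rho^2) = sum of eigenvalues squared
= (10/33)^2 + (8/33)^2 + (7/33)^2 + (8/33)^2
= (100 + 64 + 49 + 64) / 1089
= 277/1089
= 0.2544

0.2544


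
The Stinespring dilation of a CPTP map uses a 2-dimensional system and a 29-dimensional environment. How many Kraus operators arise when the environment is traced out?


Tracing out the environment in an orthonormal basis {|i>_E} gives Kraus operators K_i = <i|_E U |0>_E.
Number of Kraus operators = dim(H_env) = d_env
= 29

29


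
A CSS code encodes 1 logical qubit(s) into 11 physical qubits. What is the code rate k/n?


Code rate R = k/n
= 1/11
= 0.0909

0.0909


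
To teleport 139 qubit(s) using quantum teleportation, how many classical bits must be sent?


Quantum teleportation requires 2 classical bits per qubit teleported.
139 qubit(s) -> 2 * 139 = 278 classical bits

278


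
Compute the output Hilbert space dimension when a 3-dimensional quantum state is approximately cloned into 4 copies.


Output space = H^(tensor 4) where dim(H) = 3
dim = 3^4
= 9 (after 2 factors)
= 27 (after 3 factors)
= 81 (after 4 factors)
= 81

81


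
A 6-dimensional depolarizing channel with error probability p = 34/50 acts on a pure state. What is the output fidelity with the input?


F = (1-p) + p/d
= (1 - 0.6800) + 0.6800/6
= 0.3200 + 0.1133
= 0.4333

0.4333


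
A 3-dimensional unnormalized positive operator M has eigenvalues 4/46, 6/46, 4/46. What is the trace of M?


tr(M) = sum of eigenvalues
= 4/46 + 6/46 + 4/46
= 14/46
= 0.3043

0.3043


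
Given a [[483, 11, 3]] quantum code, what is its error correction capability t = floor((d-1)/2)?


Code parameters: [[483, 11, 3]], distance d = 3.
Number of correctable errors = floor((d-1)/2)
= floor((3 - 1)/2)
= floor(2/2)
= 1

1


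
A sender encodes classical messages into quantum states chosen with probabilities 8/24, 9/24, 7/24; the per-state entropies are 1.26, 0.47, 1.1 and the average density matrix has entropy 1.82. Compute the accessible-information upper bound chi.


chi = S(rho) - sum_i p_i * S(rho_i)
Weighted entropy = 8/24 * 1.26 + 9/24 * 0.47 + 7/24 * 1.1
= 0.9171
chi = 1.82 - 0.9171
= 0.9029

0.9029


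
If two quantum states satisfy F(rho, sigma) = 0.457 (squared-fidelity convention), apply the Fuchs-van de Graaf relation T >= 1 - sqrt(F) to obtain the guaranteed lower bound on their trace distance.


Fuchs-van de Graaf (squared-fidelity convention): 1 - sqrt(F) <= T <= sqrt(1 - F).
Lower bound: T >= 1 - sqrt(F)
sqrt(F) = sqrt(0.457) = 0.6760
T >= 1 - 0.6760
T >= 0.3240

0.3240


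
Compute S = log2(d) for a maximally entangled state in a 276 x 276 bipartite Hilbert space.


For a maximally entangled state in d x d:
S = log2(d) = log2(276)
= 8.1085

8.1085


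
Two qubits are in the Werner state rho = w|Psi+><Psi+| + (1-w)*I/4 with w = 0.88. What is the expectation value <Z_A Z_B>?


|Psi+> = (|01> + |10>)/sqrt(2)
For the pure Bell state, <Z_A Z_B> = -1 (Bell-state Pauli correlator).
The maximally-mixed part I/4 has tr(I/4 * P tensor P) = 0 for any traceless Pauli P.
So <Z_A Z_B>_rho = w * (-1) + (1 - w) * 0
= 0.88 * (-1)
= -0.8800

-0.8800


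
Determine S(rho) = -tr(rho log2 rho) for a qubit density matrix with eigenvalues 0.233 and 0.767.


S = -p*log2(p) - (1-p)*log2(1-p)
p = 0.2330, 1-p = 0.7670
= -0.2330 * log2(0.2330) - 0.7670 * log2(0.7670)
= -(-0.4897) - (-0.2935)
= 0.7832

0.7832


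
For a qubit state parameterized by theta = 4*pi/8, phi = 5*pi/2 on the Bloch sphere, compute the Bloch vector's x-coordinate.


theta = 1.5708, phi = 7.8540
r_x = sin(theta)*cos(phi) = 1.0000 * 0.0000
r_x = 0.0000

0.0000


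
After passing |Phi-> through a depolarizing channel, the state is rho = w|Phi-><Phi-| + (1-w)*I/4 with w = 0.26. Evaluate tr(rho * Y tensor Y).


|Phi-> = (|00> - |11>)/sqrt(2)
For the pure Bell state, <Y_A Y_B> = +1 (Bell-state Pauli correlator).
The maximally-mixed part I/4 has tr(I/4 * P tensor P) = 0 for any traceless Pauli P.
So <Y_A Y_B>_rho = w * (+1) + (1 - w) * 0
= 0.26 * (+1)
= 0.2600

0.2600


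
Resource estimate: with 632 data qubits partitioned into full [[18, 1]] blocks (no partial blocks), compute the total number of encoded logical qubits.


Each code block uses 18 physical qubits for 1 logical qubit(s).
Number of complete blocks = floor(632 / 18) = 35
Logical qubits = 35 * 1
= 35

35


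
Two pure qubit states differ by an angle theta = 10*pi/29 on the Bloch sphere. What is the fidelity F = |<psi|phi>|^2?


For states separated by angle theta on Bloch sphere:
F = cos^2(theta/2)
theta = 10*pi/29 = 1.0833
theta/2 = 0.5417
cos(theta/2) = 0.8569
F = 0.7342

0.7342


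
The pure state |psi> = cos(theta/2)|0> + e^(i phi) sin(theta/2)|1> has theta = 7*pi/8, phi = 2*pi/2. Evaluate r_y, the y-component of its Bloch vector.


theta = 2.7489, phi = 3.1416
r_y = sin(theta)*sin(phi) = 0.3827 * 0.0000
r_y = 0.0000

0.0000


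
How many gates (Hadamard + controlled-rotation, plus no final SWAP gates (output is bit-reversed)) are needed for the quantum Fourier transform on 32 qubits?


Hadamard gates: 32
Controlled rotations: n*(n-1)/2 = 32*31/2 = 496
SWAP gates: 0 (omitted)
Total = 32 + 496
= 528

528


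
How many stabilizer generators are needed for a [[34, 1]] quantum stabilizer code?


For an [[n,k]] stabilizer code:
Number of stabilizer generators = n - k
= 34 - 1
= 33

33


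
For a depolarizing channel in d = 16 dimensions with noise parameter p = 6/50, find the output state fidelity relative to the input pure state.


F = (1-p) + p/d
= (1 - 0.1200) + 0.1200/16
= 0.8800 + 0.0075
= 0.8875

0.8875


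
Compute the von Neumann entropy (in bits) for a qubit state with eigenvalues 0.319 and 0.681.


S = -p*log2(p) - (1-p)*log2(1-p)
p = 0.3190, 1-p = 0.6810
= -0.3190 * log2(0.3190) - 0.6810 * log2(0.6810)
= -(-0.5258) - (-0.3775)
= 0.9033

0.9033


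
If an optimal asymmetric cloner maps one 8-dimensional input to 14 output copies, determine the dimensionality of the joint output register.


Output space = H^(tensor 14) where dim(H) = 8
dim = 8^14
= 64 (after 2 factors)
= 512 (after 3 factors)
= 4096 (after 4 factors)
= 32768 (after 5 factors)
= 262144 (after 6 factors)
= 2097152 (after 7 factors)
= 16777216 (after 8 factors)
= 134217728 (after 9 factors)
= 1073741824 (after 10 factors)
= 8589934592 (after 11 factors)
= 68719476736 (after 12 factors)
= 549755813888 (after 13 factors)
= 4398046511104 (after 14 factors)
= 4398046511104

4398046511104


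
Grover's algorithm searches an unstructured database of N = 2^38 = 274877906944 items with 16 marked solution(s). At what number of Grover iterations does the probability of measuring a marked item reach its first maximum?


After j Grover iterations the success probability is P(j) = sin^2((2j+1)*theta), where sin(theta) = sqrt(k/N).
N = 2^38 = 274877906944, k = 16
sin(theta) = sqrt(k/N) = 7.629394531e-06
theta = arcsin(sqrt(k/N)) = 7.629394531e-06 rad
P(j) reaches its first maximum when (2j+1)*theta is as close as possible to pi/2, i.e. j = round(pi/(4*theta) - 1/2).
pi/(4*theta) - 1/2 = 102943.2081
(For comparison, the common estimate pi/4 * sqrt(N/k) = 102943.7081; the exact maximiser is used here.)
Optimal iterations = 102943

102943


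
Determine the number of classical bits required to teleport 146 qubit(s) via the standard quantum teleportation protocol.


Quantum teleportation requires 2 classical bits per qubit teleported.
146 qubit(s) -> 2 * 146 = 292 classical bits

292


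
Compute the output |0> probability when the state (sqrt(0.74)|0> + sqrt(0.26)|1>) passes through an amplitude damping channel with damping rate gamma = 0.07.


For amplitude damping with parameter gamma on state sqrt(a)|0> + sqrt(b)|1>:
alpha^2 = 0.74, beta^2 = 0.26
P(|0>) = alpha^2 + gamma * beta^2
= 0.74 + 0.07 * 0.26
= 0.74 + 0.0182
= 0.7582

0.7582


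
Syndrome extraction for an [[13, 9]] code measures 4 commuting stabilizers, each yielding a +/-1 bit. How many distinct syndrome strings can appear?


Each stabilizer generator gives a binary (+1 or -1) measurement outcome.
With 4 independent generators:
Total syndromes = 2^4
= 16

16


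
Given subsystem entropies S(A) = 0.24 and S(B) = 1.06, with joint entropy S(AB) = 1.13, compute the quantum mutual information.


I(A:B) = S(A) + S(B) - S(AB)
= 0.24 + 1.06 - 1.13
= 0.1700

0.1700


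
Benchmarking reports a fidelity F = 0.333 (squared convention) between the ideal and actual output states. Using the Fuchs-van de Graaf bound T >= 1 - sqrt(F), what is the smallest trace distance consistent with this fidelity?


Fuchs-van de Graaf (squared-fidelity convention): 1 - sqrt(F) <= T <= sqrt(1 - F).
Lower bound: T >= 1 - sqrt(F)
sqrt(F) = sqrt(0.333) = 0.5771
T >= 1 - 0.5771
T >= 0.4229

0.4229


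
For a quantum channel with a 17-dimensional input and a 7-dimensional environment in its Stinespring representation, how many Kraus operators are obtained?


Tracing out the environment in an orthonormal basis {|i>_E} gives Kraus operators K_i = <i|_E U |0>_E.
Number of Kraus operators = dim(H_env) = d_env
= 7

7


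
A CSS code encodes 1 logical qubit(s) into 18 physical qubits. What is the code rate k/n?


Code rate R = k/n
= 1/18
= 0.0556

0.0556


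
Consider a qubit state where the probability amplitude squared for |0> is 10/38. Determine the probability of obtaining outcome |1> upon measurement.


|alpha|^2 = 10/38 = 0.2632
|beta|^2 = 1 - 10/38 = 28/38 = 0.7368
P(|1>) = |beta|^2 = 0.7368

0.7368


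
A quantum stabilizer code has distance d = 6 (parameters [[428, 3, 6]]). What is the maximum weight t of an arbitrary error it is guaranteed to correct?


Code parameters: [[428, 3, 6]], distance d = 6.
Number of correctable errors = floor((d-1)/2)
= floor((6 - 1)/2)
= floor(5/2)
= 2

2


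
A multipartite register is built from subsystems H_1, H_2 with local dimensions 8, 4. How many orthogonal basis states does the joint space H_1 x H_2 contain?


dim(H_1 x H_2) = 8 * 4
= 32

32


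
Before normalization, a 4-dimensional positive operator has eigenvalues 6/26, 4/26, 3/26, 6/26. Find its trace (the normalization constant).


tr(M) = sum of eigenvalues
= 6/26 + 4/26 + 3/26 + 6/26
= 19/26
= 0.7308

0.7308


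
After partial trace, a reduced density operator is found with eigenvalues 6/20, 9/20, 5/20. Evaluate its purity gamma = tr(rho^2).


tr(rho^2) = sum of eigenvalues squared
= (6/20)^2 + (9/20)^2 + (5/20)^2
= (36 + 81 + 25) / 400
= 142/400
= 0.3550

0.3550


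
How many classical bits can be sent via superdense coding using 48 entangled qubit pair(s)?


Superdense coding allows 2 classical bits per shared entangled pair.
48 pair(s) -> 2 * 48 = 96 classical bits

96


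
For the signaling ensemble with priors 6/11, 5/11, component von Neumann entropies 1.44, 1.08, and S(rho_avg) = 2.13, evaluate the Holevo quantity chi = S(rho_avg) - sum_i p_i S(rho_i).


chi = S(rho) - sum_i p_i * S(rho_i)
Weighted entropy = 6/11 * 1.44 + 5/11 * 1.08
= 1.2764
chi = 2.13 - 1.2764
= 0.8536

0.8536


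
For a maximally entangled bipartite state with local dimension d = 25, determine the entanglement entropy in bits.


For a maximally entangled state in d x d:
S = log2(d) = log2(25)
= 4.6439

4.6439


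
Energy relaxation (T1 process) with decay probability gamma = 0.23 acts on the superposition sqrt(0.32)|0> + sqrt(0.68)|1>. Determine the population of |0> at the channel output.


For amplitude damping with parameter gamma on state sqrt(a)|0> + sqrt(b)|1>:
alpha^2 = 0.32, beta^2 = 0.68
P(|0>) = alpha^2 + gamma * beta^2
= 0.32 + 0.23 * 0.68
= 0.32 + 0.1564
= 0.4764

0.4764


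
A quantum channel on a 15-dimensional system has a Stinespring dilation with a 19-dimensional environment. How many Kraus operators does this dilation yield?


Tracing out the environment in an orthonormal basis {|i>_E} gives Kraus operators K_i = <i|_E U |0>_E.
Number of Kraus operators = dim(H_env) = d_env
= 19

19


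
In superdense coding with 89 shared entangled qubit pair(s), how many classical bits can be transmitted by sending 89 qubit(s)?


Superdense coding allows 2 classical bits per shared entangled pair.
89 pair(s) -> 2 * 89 = 178 classical bits

178


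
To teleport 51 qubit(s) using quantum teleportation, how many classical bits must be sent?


Quantum teleportation requires 2 classical bits per qubit teleported.
51 qubit(s) -> 2 * 51 = 102 classical bits

102


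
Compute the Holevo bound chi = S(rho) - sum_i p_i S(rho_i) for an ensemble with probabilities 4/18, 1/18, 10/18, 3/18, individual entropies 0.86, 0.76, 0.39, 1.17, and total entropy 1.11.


chi = S(rho) - sum_i p_i * S(rho_i)
Weighted entropy = 4/18 * 0.86 + 1/18 * 0.76 + 10/18 * 0.39 + 3/18 * 1.17
= 0.6450
chi = 1.11 - 0.6450
= 0.4650

0.4650


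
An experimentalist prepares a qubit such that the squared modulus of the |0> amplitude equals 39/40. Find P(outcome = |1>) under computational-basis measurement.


|alpha|^2 = 39/40 = 0.9750
|beta|^2 = 1 - 39/40 = 1/40 = 0.0250
P(|1>) = |beta|^2 = 0.0250

0.0250


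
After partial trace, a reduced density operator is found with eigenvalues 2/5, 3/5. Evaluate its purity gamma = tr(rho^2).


tr(rho^2) = sum of eigenvalues squared
= (2/5)^2 + (3/5)^2
= (4 + 9) / 25
= 13/25
= 0.5200

0.5200


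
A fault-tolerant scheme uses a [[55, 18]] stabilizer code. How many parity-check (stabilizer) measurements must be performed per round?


For an [[n,k]] stabilizer code:
Number of stabilizer generators = n - k
= 55 - 18
= 37

37


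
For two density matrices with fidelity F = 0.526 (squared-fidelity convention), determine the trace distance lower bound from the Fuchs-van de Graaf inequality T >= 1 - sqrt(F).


Fuchs-van de Graaf (squared-fidelity convention): 1 - sqrt(F) <= T <= sqrt(1 - F).
Lower bound: T >= 1 - sqrt(F)
sqrt(F) = sqrt(0.526) = 0.7253
T >= 1 - 0.7253
T >= 0.2747

0.2747


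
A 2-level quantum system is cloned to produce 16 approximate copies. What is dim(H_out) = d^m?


Output space = H^(tensor 16) where dim(H) = 2
dim = 2^16
= 4 (after 2 factors)
= 8 (after 3 factors)
= 16 (after 4 factors)
= 32 (after 5 factors)
= 64 (after 6 factors)
= 128 (after 7 factors)
= 256 (after 8 factors)
= 512 (after 9 factors)
= 1024 (after 10 factors)
= 2048 (after 11 factors)
= 4096 (after 12 factors)
= 8192 (after 13 factors)
= 16384 (after 14 factors)
= 32768 (after 15 factors)
= 65536 (after 16 factors)
= 65536

65536


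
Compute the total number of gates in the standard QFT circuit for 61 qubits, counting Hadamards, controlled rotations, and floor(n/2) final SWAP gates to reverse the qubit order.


Hadamard gates: 61
Controlled rotations: n*(n-1)/2 = 61*60/2 = 1830
SWAP gates: floor(n/2) = floor(61/2) = 30
Total = 61 + 1830 + 30
= 1921

1921


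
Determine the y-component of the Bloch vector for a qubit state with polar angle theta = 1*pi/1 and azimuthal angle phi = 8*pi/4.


theta = 3.1416, phi = 6.2832
r_y = sin(theta)*sin(phi) = 0.0000 * 0.0000
r_y = 0.0000

0.0000


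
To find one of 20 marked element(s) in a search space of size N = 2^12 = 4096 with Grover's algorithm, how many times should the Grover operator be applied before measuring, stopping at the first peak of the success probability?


After j Grover iterations the success probability is P(j) = sin^2((2j+1)*theta), where sin(theta) = sqrt(k/N).
N = 2^12 = 4096, k = 20
sin(theta) = sqrt(k/N) = 0.0698771243
theta = arcsin(sqrt(k/N)) = 0.06993411576 rad
P(j) reaches its first maximum when (2j+1)*theta is as close as possible to pi/2, i.e. j = round(pi/(4*theta) - 1/2).
pi/(4*theta) - 1/2 = 10.7305
(For comparison, the common estimate pi/4 * sqrt(N/k) = 11.2397; the exact maximiser is used here.)
Optimal iterations = 11

11


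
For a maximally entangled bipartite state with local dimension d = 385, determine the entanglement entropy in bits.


For a maximally entangled state in d x d:
S = log2(d) = log2(385)
= 8.5887

8.5887


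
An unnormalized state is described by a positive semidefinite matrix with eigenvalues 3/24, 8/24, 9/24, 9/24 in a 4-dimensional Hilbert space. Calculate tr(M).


tr(M) = sum of eigenvalues
= 3/24 + 8/24 + 9/24 + 9/24
= 29/24
= 1.2083

1.2083


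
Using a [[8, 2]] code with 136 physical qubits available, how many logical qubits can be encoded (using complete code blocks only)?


Each code block uses 8 physical qubits for 2 logical qubit(s).
Number of complete blocks = floor(136 / 8) = 17
Logical qubits = 17 * 2
= 34

34
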